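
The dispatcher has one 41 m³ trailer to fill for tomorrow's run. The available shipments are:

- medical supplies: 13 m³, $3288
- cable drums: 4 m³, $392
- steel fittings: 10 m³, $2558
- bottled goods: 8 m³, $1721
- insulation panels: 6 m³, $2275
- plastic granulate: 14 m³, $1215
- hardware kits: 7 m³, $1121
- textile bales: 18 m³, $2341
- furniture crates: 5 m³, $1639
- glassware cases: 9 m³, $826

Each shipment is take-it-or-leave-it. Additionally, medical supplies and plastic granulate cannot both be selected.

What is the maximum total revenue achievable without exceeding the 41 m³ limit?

By revenue per m³: insulation panels 379.17, furniture crates 327.80, steel fittings 255.80, medical supplies 252.92 lead.
The ratio ordering already packs tightly: medical supplies + steel fittings + insulation panels + hardware kits + furniture crates, 41 m³, 10881.

10881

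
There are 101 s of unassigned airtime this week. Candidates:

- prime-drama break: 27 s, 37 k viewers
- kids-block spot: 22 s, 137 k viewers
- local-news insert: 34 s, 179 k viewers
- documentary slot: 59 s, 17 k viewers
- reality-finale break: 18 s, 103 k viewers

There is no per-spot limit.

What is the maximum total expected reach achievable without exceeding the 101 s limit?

By expected reach per s: kids-block spot 6.23, reality-finale break 5.72, local-news insert 5.26 lead.
Greedy by ratio would take 4×kids-block spot: 88 s used, total 548.
The 22 s tied up in kids-block spot is better spent on local-news insert — total rises to 590 (100 s).
The spare 1 s is too small for any remaining spot, and no exchange beats 590.

590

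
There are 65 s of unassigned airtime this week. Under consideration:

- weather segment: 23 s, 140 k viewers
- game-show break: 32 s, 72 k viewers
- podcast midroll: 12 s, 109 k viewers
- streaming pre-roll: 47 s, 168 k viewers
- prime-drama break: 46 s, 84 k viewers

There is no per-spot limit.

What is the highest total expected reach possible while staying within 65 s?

545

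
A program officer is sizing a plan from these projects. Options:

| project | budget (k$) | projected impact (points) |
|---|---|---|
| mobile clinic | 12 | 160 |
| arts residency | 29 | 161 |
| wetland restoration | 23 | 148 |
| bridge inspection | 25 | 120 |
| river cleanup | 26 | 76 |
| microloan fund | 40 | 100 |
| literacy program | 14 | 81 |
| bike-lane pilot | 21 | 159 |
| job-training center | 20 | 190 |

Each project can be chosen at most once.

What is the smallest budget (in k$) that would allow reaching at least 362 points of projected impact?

Need the lightest bundle worth ≥ 362.
mobile clinic + literacy program + job-training center reaches 431 using 46 k$.
Below 46 k$ the best achievable stays under 362.

46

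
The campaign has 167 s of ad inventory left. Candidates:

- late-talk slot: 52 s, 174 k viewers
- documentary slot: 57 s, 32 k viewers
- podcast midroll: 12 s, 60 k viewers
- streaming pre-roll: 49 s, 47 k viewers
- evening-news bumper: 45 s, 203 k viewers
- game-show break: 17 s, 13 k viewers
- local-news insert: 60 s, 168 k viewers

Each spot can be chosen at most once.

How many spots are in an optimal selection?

The maximum expected reach within 167 s is 545.
For example late-talk slot + evening-news bumper + local-news insert achieves it, using 157 s.
Every optimal selection uses 3 spots.

3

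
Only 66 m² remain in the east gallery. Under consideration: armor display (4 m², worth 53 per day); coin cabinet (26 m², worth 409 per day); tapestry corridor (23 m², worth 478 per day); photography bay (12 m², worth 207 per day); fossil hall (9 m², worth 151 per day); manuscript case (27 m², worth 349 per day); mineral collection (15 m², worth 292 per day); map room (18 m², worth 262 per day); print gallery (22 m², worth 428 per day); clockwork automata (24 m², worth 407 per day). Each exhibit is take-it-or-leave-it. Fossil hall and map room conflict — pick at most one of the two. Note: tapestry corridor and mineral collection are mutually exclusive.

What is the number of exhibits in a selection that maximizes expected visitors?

4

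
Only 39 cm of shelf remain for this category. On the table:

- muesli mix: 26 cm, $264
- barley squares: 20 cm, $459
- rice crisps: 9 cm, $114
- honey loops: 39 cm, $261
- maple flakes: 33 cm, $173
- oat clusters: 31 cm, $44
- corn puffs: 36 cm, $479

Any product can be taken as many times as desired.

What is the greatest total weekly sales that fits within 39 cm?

By weekly sales per cm: barley squares 22.95, corn puffs 13.31, rice crisps 12.67, muesli mix 10.15 lead.
The ratio ordering already packs tightly: barley squares + 2×rice crisps, 38 cm, 687.
Every other selection either busts 39 cm or fails to beat 687.

687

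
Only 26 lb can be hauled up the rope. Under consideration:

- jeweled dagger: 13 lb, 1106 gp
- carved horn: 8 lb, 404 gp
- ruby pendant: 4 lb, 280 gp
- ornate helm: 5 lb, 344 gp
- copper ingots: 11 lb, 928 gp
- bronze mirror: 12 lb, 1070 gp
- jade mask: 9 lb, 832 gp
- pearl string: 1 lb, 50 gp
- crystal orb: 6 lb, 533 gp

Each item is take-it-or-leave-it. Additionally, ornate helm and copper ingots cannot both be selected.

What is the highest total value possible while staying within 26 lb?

Greedy by ratio would take ruby pendant + bronze mirror + jade mask + pearl string: 26 lb used, total 2232.
Reworking the packing: copper ingots + jade mask + crystal orb uses 26 lb and improves the total to 2293.

2293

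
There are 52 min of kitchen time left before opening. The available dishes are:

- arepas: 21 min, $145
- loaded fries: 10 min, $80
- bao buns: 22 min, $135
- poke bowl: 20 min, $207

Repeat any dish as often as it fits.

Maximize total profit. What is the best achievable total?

494

Density check — poke bowl 10.35, loaded fries 8.00, arepas 6.90 are the best per min.
The ratio ordering already packs tightly: loaded fries + 2×poke bowl, 50 min, 494.
Nothing else within 52 min beats 494.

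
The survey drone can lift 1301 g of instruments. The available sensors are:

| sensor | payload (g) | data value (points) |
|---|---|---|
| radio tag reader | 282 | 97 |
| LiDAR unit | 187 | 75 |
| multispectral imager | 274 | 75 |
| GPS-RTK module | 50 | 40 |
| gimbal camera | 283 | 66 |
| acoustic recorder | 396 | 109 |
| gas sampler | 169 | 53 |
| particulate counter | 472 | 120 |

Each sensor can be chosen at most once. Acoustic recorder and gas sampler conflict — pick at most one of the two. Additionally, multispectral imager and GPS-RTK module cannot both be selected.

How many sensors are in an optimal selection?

5

Optimal total is 398.
One optimal bundle: radio tag reader + LiDAR unit + GPS-RTK module + gimbal camera + particulate counter (1274 g).
Any selection reaching 398 contains exactly 5 sensors.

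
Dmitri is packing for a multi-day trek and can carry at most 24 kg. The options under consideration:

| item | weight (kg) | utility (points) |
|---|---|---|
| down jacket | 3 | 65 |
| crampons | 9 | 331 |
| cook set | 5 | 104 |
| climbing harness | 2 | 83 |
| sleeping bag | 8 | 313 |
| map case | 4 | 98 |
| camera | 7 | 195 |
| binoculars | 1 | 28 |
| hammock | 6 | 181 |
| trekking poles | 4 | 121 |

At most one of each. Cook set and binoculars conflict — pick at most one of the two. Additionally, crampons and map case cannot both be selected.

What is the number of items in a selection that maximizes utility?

5

Optimal total is 876.
One optimal bundle: crampons + climbing harness + sleeping bag + binoculars + trekking poles (24 kg).
Any selection reaching 876 contains exactly 5 items.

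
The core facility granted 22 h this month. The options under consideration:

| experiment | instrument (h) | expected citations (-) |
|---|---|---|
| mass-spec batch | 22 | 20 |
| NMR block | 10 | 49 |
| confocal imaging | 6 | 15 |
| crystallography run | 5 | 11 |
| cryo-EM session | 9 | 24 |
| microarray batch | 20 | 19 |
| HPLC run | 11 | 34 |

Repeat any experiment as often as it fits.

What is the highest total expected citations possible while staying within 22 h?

Ranking by ratio (expected citations/h): NMR block 4.90, HPLC run 3.09, cryo-EM session 2.67.
Best packing: 2×NMR block — 20 h, 98 total.

98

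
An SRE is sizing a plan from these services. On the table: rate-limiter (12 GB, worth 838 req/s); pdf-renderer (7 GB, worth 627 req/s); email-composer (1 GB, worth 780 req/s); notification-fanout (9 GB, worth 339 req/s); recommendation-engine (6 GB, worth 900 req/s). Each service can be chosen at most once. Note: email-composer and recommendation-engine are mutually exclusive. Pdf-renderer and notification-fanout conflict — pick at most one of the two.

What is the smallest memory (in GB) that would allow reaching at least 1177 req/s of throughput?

Look for the lowest-memory combination reaching 1177.
pdf-renderer + email-composer reaches 1407 using 8 GB.
Below 8 GB the best achievable stays under 1177.

8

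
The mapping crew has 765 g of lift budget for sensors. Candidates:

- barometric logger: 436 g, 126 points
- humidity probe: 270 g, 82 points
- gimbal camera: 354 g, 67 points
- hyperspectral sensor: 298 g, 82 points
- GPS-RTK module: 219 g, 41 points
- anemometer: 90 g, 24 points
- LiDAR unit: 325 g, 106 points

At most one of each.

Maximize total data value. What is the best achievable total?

Ranking by ratio (data value/g): LiDAR unit 0.33, humidity probe 0.30, barometric logger 0.29, hyperspectral sensor 0.28.
Greedy by ratio would take humidity probe + anemometer + LiDAR unit: 685 g used, total 212.
Dropping humidity probe and anemometer frees 360 g; slotting in barometric logger (436 g) lifts the total to 232 at 761 g.
The closest alternative, humidity probe + anemometer + LiDAR unit, reaches only 212.

232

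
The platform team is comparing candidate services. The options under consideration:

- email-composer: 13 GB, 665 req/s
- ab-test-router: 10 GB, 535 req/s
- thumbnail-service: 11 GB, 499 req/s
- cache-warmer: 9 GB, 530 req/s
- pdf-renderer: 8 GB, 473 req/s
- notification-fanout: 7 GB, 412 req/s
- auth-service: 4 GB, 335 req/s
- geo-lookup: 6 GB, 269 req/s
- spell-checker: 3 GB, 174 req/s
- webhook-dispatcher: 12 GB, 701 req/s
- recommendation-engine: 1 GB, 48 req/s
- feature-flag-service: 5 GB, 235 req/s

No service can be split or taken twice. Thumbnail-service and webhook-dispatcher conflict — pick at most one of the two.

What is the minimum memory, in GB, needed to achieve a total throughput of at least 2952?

Look for the lowest-memory combination reaching 2952.
ab-test-router + cache-warmer + pdf-renderer + notification-fanout + auth-service + webhook-dispatcher reaches 2986 using 50 GB.
Below 50 GB the best achievable stays under 2952.

50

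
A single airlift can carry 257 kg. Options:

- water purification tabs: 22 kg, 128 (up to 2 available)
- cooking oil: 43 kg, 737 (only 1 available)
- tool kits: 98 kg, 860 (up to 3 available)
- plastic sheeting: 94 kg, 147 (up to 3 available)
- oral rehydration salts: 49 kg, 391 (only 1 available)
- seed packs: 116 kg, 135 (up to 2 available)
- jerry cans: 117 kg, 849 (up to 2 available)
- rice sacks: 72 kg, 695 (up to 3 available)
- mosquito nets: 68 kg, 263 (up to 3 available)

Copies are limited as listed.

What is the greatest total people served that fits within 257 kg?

2548

A density-first pass picks cooking oil + oral rehydration salts + 2×rice sacks — 2518 at 236 kg.
Replace oral rehydration salts and rice sacks with 2×water purification tabs + tool kits: the trade gains 30 net, giving 2548 at 257 kg.
That's the maximum — no swap from here does better than 2548.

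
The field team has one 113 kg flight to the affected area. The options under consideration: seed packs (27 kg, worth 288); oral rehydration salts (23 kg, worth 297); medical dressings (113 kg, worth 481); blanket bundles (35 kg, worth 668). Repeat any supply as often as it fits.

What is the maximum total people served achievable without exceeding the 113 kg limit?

Best packing: 3×blanket bundles — 105 kg, 2004 total.
That's the maximum — no swap from here does better than 2004.

2004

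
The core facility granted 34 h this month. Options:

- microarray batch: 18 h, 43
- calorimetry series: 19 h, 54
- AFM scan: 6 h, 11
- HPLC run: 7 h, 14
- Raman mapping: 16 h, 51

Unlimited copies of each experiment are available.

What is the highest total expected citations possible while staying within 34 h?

The ratio ordering already packs tightly: 2×Raman mapping, 32 h, 102.
That's the maximum — no swap from here does better than 102.

102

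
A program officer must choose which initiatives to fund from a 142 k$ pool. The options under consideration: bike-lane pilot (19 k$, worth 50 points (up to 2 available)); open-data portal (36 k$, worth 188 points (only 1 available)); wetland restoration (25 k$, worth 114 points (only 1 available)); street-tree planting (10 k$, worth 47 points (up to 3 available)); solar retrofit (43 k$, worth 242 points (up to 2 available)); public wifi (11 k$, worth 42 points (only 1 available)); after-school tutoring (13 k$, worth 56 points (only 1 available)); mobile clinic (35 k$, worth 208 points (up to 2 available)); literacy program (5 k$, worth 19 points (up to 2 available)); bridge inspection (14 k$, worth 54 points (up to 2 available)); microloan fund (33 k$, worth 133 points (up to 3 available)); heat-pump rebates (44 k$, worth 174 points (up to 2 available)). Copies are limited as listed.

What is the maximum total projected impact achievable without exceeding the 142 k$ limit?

786

Filling by ratio: 2×street-tree planting + solar retrofit + 2×mobile clinic + literacy program for 771, with 4 k$ left unused.
Dropping mobile clinic and literacy program frees 40 k$; slotting in solar retrofit (43 k$) lifts the total to 786 at 141 k$.
The spare 1 k$ is too small for any remaining project, and no exchange beats 786.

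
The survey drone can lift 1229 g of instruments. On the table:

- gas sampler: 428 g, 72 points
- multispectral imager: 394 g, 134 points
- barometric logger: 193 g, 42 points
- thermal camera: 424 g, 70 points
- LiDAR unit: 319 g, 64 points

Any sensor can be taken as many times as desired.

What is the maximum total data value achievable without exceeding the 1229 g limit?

402

Taking 3×multispectral imager: 1182 g used, 402 in data value.
Every other selection either busts 1229 g or fails to beat 402.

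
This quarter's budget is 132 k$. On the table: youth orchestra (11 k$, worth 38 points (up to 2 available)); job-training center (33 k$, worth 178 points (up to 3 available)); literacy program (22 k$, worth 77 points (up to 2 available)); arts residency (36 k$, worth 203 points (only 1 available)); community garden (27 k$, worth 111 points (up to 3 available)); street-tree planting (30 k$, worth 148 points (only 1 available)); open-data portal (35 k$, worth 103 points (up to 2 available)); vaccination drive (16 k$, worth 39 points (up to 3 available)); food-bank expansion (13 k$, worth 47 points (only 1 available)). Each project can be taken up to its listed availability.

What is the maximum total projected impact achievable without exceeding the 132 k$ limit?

2×job-training center + arts residency + street-tree planting uses 132 of the 132 k$ and totals 707.
Nothing else within 132 k$ beats 707.

707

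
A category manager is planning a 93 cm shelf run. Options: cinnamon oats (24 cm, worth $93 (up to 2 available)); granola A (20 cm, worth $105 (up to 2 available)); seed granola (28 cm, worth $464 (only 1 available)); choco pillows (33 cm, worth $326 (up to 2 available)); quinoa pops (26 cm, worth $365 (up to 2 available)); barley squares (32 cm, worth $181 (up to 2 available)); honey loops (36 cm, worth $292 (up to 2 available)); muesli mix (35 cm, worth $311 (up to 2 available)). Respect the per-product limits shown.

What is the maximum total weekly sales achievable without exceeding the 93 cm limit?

Ranking by ratio (weekly sales/cm): seed granola 16.57, quinoa pops 14.04, choco pillows 9.88, muesli mix 8.89.
The ratio ordering already packs tightly: seed granola + 2×quinoa pops, 80 cm, 1194.
That's the maximum — no swap from here does better than 1194.

1194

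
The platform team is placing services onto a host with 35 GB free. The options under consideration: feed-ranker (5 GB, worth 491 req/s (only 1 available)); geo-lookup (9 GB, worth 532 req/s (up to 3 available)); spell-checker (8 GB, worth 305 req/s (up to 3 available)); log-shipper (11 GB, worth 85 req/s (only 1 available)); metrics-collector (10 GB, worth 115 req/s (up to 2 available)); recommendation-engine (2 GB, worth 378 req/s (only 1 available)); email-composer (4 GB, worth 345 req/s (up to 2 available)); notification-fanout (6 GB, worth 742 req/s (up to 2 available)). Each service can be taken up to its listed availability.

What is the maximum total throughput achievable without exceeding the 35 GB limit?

The ratio ordering already packs tightly: feed-ranker + spell-checker + recommendation-engine + 2×email-composer + 2×notification-fanout, 35 GB, 3348.
Every other selection either busts 35 GB or exceeds an availability limit or fails to beat 3348.

3348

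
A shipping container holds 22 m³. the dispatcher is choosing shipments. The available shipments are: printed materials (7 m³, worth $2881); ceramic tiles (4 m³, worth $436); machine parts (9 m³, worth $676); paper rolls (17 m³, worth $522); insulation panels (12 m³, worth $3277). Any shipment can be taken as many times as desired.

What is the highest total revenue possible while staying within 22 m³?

8643

The ratio ordering already packs tightly: 3×printed materials, 21 m³, 8643.
No other feasible combination exceeds 8643.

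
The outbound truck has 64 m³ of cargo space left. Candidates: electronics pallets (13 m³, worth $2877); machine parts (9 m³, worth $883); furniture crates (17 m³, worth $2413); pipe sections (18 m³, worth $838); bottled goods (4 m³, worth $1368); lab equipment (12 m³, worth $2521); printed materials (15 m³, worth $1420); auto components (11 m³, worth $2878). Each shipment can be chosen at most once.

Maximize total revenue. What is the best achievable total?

12057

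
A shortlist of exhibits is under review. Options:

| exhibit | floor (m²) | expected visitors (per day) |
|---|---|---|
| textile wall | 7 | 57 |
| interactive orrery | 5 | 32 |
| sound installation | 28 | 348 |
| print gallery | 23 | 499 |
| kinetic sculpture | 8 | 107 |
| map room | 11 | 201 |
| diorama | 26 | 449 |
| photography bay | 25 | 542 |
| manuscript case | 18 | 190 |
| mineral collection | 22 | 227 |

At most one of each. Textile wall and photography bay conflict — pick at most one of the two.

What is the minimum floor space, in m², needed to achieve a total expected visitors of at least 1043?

Minimise m² subject to total expected visitors ≥ 1043.
interactive orrery + print gallery + photography bay reaches 1073 using 53 m².
Below 53 m² the best achievable stays under 1043.

53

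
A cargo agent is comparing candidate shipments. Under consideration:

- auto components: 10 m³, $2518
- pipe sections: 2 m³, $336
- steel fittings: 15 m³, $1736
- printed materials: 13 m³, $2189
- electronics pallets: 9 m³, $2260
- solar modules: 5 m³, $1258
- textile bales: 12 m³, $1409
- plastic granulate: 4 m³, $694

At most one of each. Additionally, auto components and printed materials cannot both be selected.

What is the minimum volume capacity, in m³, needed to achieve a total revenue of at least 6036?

Need the lightest bundle worth ≥ 6036.
auto components + electronics pallets + solar modules: 6036 revenue at 24 m³.
Below 24 m³ the best achievable stays under 6036.

24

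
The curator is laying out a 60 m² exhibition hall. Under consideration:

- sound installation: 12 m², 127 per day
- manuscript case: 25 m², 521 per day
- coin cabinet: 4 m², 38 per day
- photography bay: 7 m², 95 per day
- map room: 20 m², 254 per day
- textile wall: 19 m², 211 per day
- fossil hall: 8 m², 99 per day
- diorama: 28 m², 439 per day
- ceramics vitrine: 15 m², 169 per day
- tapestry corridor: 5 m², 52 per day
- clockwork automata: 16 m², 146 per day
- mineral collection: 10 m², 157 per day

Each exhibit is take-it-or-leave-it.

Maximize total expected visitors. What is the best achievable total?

1055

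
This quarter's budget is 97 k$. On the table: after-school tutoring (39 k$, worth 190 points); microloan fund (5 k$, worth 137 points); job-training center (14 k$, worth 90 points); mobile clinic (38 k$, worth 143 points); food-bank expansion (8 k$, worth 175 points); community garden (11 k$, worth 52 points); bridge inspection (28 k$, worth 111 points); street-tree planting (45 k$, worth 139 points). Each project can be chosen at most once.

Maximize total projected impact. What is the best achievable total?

703

Filling by ratio: after-school tutoring + microloan fund + job-training center + food-bank expansion + community garden for 644, with 20 k$ left unused.
The 11 k$ tied up in community garden is better spent on bridge inspection — total rises to 703 (94 k$).
Nothing else within 97 k$ beats 703.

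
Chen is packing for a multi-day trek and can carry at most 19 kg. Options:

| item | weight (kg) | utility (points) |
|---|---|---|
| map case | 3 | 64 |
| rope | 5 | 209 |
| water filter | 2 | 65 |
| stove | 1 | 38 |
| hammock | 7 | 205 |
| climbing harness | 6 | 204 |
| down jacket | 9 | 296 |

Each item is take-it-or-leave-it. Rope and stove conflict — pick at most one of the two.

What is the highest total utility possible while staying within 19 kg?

634

Ranking by ratio (utility/kg): rope 41.80, stove 38.00, climbing harness 34.00.
Map case + rope + water filter + down jacket uses 19 of the 19 kg and totals 634.
The closest alternative, rope + hammock + climbing harness, reaches only 618.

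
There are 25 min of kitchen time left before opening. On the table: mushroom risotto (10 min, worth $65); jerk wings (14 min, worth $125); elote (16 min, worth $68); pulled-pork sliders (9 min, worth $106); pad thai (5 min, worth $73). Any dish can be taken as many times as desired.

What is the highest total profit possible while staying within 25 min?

365

Best packing: 5×pad thai — 25 min, 365 total.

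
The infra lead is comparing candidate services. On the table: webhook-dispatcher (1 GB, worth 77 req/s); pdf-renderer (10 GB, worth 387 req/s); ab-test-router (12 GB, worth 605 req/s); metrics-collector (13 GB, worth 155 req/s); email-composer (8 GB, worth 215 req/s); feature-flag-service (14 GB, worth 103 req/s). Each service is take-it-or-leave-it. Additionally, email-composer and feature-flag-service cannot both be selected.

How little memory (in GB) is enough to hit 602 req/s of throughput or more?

Minimise GB subject to total throughput ≥ 602.
ab-test-router reaches 605 using 12 GB.
Any bundle with less than 12 GB falls short of 602.

12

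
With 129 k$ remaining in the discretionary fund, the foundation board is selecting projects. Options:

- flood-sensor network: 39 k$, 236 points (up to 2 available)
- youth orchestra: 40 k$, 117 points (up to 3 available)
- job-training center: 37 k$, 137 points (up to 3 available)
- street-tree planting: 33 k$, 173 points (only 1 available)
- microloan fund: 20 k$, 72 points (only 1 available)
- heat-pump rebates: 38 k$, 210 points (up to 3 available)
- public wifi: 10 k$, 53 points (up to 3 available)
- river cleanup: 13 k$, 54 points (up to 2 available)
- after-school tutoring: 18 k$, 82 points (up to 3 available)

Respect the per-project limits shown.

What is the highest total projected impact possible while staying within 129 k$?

Greedy by ratio would take 2×flood-sensor network + heat-pump rebates + public wifi: 126 k$ used, total 735.
Replace public wifi with river cleanup: the trade gains 1 net, giving 736 at 129 k$.
That's the maximum — no swap from here does better than 736.

736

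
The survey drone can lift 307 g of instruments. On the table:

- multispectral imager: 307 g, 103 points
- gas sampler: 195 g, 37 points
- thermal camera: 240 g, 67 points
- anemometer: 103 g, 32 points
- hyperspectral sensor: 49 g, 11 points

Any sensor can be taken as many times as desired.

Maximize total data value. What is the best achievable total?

Multispectral imager uses 307 of the 307 g and totals 103.
Every other selection either busts 307 g or fails to beat 103.

103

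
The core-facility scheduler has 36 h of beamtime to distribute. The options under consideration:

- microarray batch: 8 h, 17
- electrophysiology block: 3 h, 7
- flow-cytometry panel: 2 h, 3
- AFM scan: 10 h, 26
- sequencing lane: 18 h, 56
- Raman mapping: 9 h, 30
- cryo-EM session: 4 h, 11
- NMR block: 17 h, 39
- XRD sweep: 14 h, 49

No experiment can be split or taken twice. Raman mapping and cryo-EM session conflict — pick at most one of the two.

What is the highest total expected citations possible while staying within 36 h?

Density check — XRD sweep 3.50, Raman mapping 3.33, sequencing lane 3.11, cryo-EM session 2.75 are the best per h.
Sequencing lane + cryo-EM session + XRD sweep uses 36 of the 36 h and totals 116.
No other feasible combination exceeds 116.

116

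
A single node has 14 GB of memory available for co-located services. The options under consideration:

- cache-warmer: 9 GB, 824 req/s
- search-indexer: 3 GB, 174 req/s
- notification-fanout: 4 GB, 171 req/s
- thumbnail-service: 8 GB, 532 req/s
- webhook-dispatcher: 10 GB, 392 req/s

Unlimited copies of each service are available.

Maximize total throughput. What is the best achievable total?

998

Ranking by ratio (throughput/GB): cache-warmer 91.56, thumbnail-service 66.50, search-indexer 58.00, notification-fanout 42.75.
Best packing: cache-warmer + search-indexer — 12 GB, 998 total.
No other feasible combination exceeds 998.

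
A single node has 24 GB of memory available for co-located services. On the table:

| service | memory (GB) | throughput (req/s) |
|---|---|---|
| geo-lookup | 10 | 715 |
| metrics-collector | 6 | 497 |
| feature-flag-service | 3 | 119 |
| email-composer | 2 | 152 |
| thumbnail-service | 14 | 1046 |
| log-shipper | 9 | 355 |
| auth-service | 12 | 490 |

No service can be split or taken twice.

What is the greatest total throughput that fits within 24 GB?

A density-first pass picks metrics-collector + email-composer + thumbnail-service — 1695 at 22 GB.
Replace metrics-collector and email-composer with geo-lookup: the trade gains 66 net, giving 1761 at 24 GB.
No other feasible combination exceeds 1761.

1761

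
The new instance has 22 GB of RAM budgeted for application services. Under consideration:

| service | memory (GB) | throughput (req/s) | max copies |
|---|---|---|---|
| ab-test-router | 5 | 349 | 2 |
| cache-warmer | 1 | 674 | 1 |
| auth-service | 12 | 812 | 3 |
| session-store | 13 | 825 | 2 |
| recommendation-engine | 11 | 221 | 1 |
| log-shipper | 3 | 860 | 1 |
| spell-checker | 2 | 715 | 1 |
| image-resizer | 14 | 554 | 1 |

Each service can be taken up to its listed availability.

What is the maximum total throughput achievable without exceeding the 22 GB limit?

3074

Density check — cache-warmer 674.00, spell-checker 357.50, log-shipper 286.67 are the best per GB.
The ratio heuristic lands on 2×ab-test-router + cache-warmer + log-shipper + spell-checker (2947) but leaves 6 GB idle.
The 10 GB tied up in 2×ab-test-router is better spent on session-store — total rises to 3074 (19 GB).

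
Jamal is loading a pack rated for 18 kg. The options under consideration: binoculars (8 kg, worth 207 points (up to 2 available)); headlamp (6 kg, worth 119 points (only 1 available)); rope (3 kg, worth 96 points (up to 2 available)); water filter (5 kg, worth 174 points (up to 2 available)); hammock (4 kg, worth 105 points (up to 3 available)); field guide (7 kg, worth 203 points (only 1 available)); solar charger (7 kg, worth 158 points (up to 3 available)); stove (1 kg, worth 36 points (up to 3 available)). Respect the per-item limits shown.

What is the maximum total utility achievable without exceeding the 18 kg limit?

612

Density check — stove 36.00, water filter 34.80, rope 32.00 are the best per kg.
Taking the top-ratio items first gives rope + 2×water filter + 3×stove for 552 (16 kg).
Dropping stove frees 1 kg; slotting in rope (3 kg) lifts the total to 612 at 18 kg.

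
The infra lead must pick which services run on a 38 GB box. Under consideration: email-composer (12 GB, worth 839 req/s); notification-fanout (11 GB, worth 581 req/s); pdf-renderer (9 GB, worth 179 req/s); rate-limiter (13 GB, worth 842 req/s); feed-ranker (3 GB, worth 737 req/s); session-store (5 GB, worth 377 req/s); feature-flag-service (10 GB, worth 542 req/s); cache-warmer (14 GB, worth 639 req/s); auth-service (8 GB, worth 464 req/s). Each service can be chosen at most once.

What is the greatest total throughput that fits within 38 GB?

2960

Ranking by ratio (throughput/GB): feed-ranker 245.67, session-store 75.40, email-composer 69.92, rate-limiter 64.77.
Filling by ratio: email-composer + rate-limiter + feed-ranker + session-store for 2795, with 5 GB left unused.
The 5 GB tied up in session-store is better spent on feature-flag-service — total rises to 2960 (38 GB).
The closest alternative, email-composer + feed-ranker + session-store + feature-flag-service + auth-service, reaches only 2959.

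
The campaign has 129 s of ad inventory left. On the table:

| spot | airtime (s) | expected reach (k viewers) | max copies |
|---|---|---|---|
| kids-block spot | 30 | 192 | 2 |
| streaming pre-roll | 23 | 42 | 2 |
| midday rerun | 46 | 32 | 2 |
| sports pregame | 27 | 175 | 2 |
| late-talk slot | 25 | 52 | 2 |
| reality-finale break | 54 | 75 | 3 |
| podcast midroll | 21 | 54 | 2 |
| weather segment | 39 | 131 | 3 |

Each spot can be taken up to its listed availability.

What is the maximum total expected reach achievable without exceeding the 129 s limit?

Best packing: 2×kids-block spot + 2×sports pregame — 114 s, 734 total.
No other feasible combination exceeds 734.

734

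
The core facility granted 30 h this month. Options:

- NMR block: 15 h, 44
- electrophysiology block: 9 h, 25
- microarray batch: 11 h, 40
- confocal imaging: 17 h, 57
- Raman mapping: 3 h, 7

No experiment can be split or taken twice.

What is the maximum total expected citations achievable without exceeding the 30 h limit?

Density check — microarray batch 3.64, confocal imaging 3.35, NMR block 2.93 are the best per h.
Best packing: microarray batch + confocal imaging — 28 h, 97 total.
Nothing else within 30 h beats 97.

97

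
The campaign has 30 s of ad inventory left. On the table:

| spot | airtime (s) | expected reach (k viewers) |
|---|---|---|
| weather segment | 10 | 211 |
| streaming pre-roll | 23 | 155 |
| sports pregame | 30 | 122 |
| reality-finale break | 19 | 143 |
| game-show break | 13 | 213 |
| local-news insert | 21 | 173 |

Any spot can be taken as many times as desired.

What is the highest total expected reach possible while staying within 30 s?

633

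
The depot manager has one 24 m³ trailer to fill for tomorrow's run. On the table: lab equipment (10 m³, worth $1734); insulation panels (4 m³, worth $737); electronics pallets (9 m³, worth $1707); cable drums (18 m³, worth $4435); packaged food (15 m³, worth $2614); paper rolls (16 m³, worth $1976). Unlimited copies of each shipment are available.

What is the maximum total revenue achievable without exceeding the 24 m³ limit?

5172

Density check — cable drums 246.39, electronics pallets 189.67, insulation panels 184.25 are the best per m³.
Taking insulation panels + cable drums: 22 m³ used, 5172 in revenue.
The spare 2 m³ is too small for any remaining shipment, and no exchange beats 5172.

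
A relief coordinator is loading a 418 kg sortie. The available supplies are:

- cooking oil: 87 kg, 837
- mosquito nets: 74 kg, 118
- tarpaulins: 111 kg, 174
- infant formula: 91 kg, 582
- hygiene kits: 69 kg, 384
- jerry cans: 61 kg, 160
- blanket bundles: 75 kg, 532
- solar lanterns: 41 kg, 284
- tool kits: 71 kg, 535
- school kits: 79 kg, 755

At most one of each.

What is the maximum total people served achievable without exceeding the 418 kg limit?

Greedy by ratio would take cooking oil + jerry cans + blanket bundles + solar lanterns + tool kits + school kits: 414 kg used, total 3103.
The 102 kg tied up in jerry cans and solar lanterns is better spent on infant formula — total rises to 3241 (403 kg).
Runner-up cooking oil + jerry cans + blanket bundles + solar lanterns + tool kits + school kits tops out at 3103.

3241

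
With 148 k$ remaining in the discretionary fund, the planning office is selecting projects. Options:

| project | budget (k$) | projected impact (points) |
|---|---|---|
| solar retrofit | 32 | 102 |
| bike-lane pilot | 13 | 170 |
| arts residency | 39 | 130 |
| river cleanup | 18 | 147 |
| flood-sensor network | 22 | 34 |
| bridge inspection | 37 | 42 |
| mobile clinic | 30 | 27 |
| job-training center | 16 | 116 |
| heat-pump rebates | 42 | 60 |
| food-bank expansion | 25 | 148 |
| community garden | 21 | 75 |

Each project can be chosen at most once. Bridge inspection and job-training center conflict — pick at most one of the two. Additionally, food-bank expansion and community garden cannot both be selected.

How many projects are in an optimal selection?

6

The maximum projected impact within 148 k$ is 813.
solar retrofit + bike-lane pilot + arts residency + river cleanup + job-training center + food-bank expansion hits 813 at 143 k$.
Any selection reaching 813 contains exactly 6 projects.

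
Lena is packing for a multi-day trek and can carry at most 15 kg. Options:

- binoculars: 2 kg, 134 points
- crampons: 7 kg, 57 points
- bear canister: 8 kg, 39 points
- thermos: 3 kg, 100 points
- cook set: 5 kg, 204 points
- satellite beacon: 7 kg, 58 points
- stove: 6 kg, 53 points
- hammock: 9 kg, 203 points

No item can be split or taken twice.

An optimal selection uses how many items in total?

3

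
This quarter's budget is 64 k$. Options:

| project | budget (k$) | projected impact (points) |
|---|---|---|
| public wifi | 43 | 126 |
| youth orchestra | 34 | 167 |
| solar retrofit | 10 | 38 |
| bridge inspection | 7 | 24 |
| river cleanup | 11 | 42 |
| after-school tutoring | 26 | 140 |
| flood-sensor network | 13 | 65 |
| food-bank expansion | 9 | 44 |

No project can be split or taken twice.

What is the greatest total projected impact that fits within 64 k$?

307

Greedy by ratio would take river cleanup + after-school tutoring + flood-sensor network + food-bank expansion: 59 k$ used, total 291.
Dropping river cleanup and flood-sensor network and food-bank expansion frees 33 k$; slotting in youth orchestra (34 k$) lifts the total to 307 at 60 k$.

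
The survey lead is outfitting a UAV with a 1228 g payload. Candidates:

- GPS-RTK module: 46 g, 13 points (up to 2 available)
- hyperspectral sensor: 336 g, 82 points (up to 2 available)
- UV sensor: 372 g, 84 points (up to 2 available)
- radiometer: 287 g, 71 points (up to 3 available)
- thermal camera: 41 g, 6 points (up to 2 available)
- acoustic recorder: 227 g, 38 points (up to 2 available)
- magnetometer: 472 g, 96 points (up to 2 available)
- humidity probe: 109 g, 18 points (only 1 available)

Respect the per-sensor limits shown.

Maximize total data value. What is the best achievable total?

295

Taking the top-ratio sensors first gives 2×GPS-RTK module + 3×radiometer + thermal camera + acoustic recorder for 283 (1221 g).
Dropping 2×GPS-RTK module and thermal camera and acoustic recorder frees 360 g; slotting in hyperspectral sensor (336 g) lifts the total to 295 at 1197 g.
Every other selection either busts 1228 g or exceeds an availability limit or fails to beat 295.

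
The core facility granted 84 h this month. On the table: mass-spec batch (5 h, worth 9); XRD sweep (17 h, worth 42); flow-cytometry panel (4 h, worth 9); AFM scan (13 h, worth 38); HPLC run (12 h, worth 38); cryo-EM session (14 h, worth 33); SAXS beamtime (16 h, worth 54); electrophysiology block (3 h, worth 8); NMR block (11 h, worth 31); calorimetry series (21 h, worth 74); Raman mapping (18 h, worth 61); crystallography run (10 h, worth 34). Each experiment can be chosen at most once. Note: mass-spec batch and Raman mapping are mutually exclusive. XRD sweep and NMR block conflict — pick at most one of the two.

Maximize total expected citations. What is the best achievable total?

Ranking by ratio (expected citations/h): calorimetry series 3.52, crystallography run 3.40, Raman mapping 3.39.
Taking flow-cytometry panel + HPLC run + SAXS beamtime + electrophysiology block + calorimetry series + Raman mapping + crystallography run: 84 h used, 278 in expected citations.
Every other selection either busts 84 h or breaks a pairing rule or fails to beat 278.

278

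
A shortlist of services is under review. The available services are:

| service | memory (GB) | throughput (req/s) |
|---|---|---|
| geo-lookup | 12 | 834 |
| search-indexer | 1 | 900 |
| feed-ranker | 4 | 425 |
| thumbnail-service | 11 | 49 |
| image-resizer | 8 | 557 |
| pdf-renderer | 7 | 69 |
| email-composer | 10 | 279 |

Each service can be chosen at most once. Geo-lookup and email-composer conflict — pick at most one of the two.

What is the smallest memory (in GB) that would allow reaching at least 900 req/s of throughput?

Need the lightest bundle worth ≥ 900.
search-indexer reaches 900 using 1 GB.
Below 1 GB the best achievable stays under 900.

1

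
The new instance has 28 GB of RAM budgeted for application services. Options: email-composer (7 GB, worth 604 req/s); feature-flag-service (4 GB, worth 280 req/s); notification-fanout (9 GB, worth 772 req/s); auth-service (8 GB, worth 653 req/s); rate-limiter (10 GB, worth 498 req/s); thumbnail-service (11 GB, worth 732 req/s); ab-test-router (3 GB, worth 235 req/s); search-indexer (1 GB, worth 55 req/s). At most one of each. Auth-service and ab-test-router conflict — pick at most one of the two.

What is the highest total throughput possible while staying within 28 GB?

Ranking by ratio (throughput/GB): email-composer 86.29, notification-fanout 85.78, auth-service 81.62.
Best packing: email-composer + feature-flag-service + notification-fanout + auth-service — 28 GB, 2309 total.
Runner-up email-composer + notification-fanout + thumbnail-service + search-indexer tops out at 2163.

2309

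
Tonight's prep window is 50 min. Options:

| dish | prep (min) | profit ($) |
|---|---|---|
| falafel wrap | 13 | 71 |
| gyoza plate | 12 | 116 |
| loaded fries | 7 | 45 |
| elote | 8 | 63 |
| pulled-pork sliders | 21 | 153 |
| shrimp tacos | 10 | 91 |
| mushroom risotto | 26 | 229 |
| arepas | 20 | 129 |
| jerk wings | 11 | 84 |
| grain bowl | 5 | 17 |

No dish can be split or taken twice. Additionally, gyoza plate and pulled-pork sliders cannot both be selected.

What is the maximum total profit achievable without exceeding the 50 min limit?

436

Best packing: gyoza plate + shrimp tacos + mushroom risotto — 48 min, 436 total.
Next best is gyoza plate + mushroom risotto + jerk wings at 429 (49 min) — short by 7.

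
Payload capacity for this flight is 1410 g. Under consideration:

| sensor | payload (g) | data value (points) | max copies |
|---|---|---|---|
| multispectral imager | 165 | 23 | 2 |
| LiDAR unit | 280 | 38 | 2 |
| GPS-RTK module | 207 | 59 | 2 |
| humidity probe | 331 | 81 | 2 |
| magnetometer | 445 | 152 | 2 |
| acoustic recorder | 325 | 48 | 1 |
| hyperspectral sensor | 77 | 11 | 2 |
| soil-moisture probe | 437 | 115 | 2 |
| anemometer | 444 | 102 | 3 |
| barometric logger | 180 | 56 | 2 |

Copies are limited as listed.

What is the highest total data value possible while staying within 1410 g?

441

Density check — magnetometer 0.34, barometric logger 0.31, GPS-RTK module 0.29, soil-moisture probe 0.26 are the best per g.
Taking the top-ratio sensors first gives 2×magnetometer + 2×hyperspectral sensor + 2×barometric logger for 438 (1404 g).
The 334 g tied up in 2×hyperspectral sensor and barometric logger is better spent on humidity probe — total rises to 441 (1401 g).
No other feasible combination exceeds 441.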